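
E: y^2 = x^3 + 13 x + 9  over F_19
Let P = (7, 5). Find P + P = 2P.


Doubling: s = (3 x1^2 + a) / (2 y1)
s = (3*7^2 + 13) / (2*5) mod 19 = 16
x3 = s^2 - 2 x1 mod 19 = 16^2 - 2*7 = 14
y3 = s (x1 - x3) - y1 mod 19 = 16 * (7 - 14) - 5 = 16

2P = (14, 16)


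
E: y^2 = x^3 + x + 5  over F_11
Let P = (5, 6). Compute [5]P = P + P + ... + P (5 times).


k = 5 = 101_2 (binary, LSB first: 101)
Double-and-add from P = (5, 6):
  bit 0 = 1: acc = O + (5, 6) = (5, 6)
  bit 1 = 0: acc unchanged = (5, 6)
  bit 2 = 1: acc = (5, 6) + (10, 5) = (0, 4)

5P = (0, 4)


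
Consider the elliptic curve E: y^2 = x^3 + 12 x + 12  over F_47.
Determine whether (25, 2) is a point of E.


Check whether y^2 = x^3 + 12 x + 12 (mod 47) for (x, y) = (25, 2).
LHS: y^2 = 2^2 mod 47 = 4
RHS: x^3 + 12 x + 12 = 25^3 + 12*25 + 12 mod 47 = 4
LHS = RHS

Yes, on the curve


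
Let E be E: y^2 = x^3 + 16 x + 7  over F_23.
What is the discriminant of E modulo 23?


4 a^3 + 27 b^2 = 4*16^3 + 27*7^2 = 16384 + 1323 = 17707
Delta = -16 * (17707) = -283312
Delta mod 23 = 2

Delta = 2 (mod 23)


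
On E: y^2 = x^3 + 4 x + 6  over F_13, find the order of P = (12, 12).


Compute successive multiples of P until we hit O:
  1P = (12, 12)
  2P = (11, 4)
  3P = (2, 3)
  4P = (8, 2)
  5P = (9, 2)
  6P = (6, 8)
  7P = (7, 0)
  8P = (6, 5)
  ... (continuing to 14P)
  14P = O

ord(P) = 14


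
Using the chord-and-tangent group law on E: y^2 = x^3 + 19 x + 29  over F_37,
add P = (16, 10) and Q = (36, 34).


P != Q, so use the chord formula.
s = (y2 - y1) / (x2 - x1) = (24) / (20) mod 37 = 16
x3 = s^2 - x1 - x2 mod 37 = 16^2 - 16 - 36 = 19
y3 = s (x1 - x3) - y1 mod 37 = 16 * (16 - 19) - 10 = 16

P + Q = (19, 16)


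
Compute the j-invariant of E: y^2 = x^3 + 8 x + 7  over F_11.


Delta = -16(4 a^3 + 27 b^2) mod 11 = 8
-1728 * (4 a)^3 = -1728 * (4*8)^3 mod 11 = 1
j = 1 * 8^(-1) mod 11 = 7

j = 7 (mod 11)


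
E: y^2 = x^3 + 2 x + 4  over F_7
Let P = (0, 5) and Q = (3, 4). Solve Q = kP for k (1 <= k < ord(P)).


Enumerate multiples of P until we hit Q = (3, 4):
  1P = (0, 5)
  2P = (2, 3)
  3P = (6, 1)
  4P = (3, 4)
Match found at i = 4.

k = 4


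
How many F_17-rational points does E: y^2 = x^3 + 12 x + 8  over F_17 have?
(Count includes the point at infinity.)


For each x in F_17, count y with y^2 = x^3 + 12 x + 8 mod 17:
  x = 0: RHS = 8, y in [5, 12]  -> 2 point(s)
  x = 1: RHS = 4, y in [2, 15]  -> 2 point(s)
  x = 4: RHS = 1, y in [1, 16]  -> 2 point(s)
  x = 8: RHS = 4, y in [2, 15]  -> 2 point(s)
  x = 11: RHS = 9, y in [3, 14]  -> 2 point(s)
  x = 13: RHS = 15, y in [7, 10]  -> 2 point(s)
  x = 14: RHS = 13, y in [8, 9]  -> 2 point(s)
Affine points: 14. Add the point at infinity: total = 15.

#E(F_17) = 15


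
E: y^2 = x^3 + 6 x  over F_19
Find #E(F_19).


For each x in F_19, count y with y^2 = x^3 + 6 x + 0 mod 19:
  x = 0: RHS = 0, y in [0]  -> 1 point(s)
  x = 1: RHS = 7, y in [8, 11]  -> 2 point(s)
  x = 2: RHS = 1, y in [1, 18]  -> 2 point(s)
  x = 3: RHS = 7, y in [8, 11]  -> 2 point(s)
  x = 6: RHS = 5, y in [9, 10]  -> 2 point(s)
  x = 7: RHS = 5, y in [9, 10]  -> 2 point(s)
  x = 8: RHS = 9, y in [3, 16]  -> 2 point(s)
  x = 9: RHS = 4, y in [2, 17]  -> 2 point(s)
  x = 14: RHS = 16, y in [4, 15]  -> 2 point(s)
  x = 15: RHS = 7, y in [8, 11]  -> 2 point(s)
Affine points: 19. Add the point at infinity: total = 20.

#E(F_19) = 20


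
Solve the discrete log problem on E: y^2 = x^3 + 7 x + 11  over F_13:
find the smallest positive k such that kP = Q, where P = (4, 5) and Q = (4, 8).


Enumerate multiples of P until we hit Q = (4, 8):
  1P = (4, 5)
  2P = (6, 10)
  3P = (6, 3)
  4P = (4, 8)
Match found at i = 4.

k = 4


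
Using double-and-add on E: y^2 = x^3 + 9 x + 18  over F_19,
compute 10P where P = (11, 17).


k = 10 = 1010_2 (binary, LSB first: 0101)
Double-and-add from P = (11, 17):
  bit 0 = 0: acc unchanged = O
  bit 1 = 1: acc = O + (1, 3) = (1, 3)
  bit 2 = 0: acc unchanged = (1, 3)
  bit 3 = 1: acc = (1, 3) + (12, 7) = (11, 2)

10P = (11, 2)


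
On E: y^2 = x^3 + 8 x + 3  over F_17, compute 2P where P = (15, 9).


Doubling: s = (3 x1^2 + a) / (2 y1)
s = (3*15^2 + 8) / (2*9) mod 17 = 3
x3 = s^2 - 2 x1 mod 17 = 3^2 - 2*15 = 13
y3 = s (x1 - x3) - y1 mod 17 = 3 * (15 - 13) - 9 = 14

2P = (13, 14)


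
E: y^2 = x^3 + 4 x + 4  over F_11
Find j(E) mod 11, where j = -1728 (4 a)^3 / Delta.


Delta = -16(4 a^3 + 27 b^2) mod 11 = 3
-1728 * (4 a)^3 = -1728 * (4*4)^3 mod 11 = 7
j = 7 * 3^(-1) mod 11 = 6

j = 6 (mod 11)


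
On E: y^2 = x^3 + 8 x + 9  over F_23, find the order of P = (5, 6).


Compute successive multiples of P until we hit O:
  1P = (5, 6)
  2P = (15, 13)
  3P = (12, 19)
  4P = (1, 8)
  5P = (0, 3)
  6P = (11, 18)
  7P = (11, 5)
  8P = (0, 20)
  ... (continuing to 13P)
  13P = O

ord(P) = 13


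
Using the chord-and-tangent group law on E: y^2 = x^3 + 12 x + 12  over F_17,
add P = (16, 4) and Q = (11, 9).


P != Q, so use the chord formula.
s = (y2 - y1) / (x2 - x1) = (5) / (12) mod 17 = 16
x3 = s^2 - x1 - x2 mod 17 = 16^2 - 16 - 11 = 8
y3 = s (x1 - x3) - y1 mod 17 = 16 * (16 - 8) - 4 = 5

P + Q = (8, 5)


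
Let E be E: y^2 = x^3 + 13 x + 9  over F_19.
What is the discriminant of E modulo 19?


4 a^3 + 27 b^2 = 4*13^3 + 27*9^2 = 8788 + 2187 = 10975
Delta = -16 * (10975) = -175600
Delta mod 19 = 17

Delta = 17 (mod 19)


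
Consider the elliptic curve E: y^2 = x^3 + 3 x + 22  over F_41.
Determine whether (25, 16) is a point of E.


Check whether y^2 = x^3 + 3 x + 22 (mod 41) for (x, y) = (25, 16).
LHS: y^2 = 16^2 mod 41 = 10
RHS: x^3 + 3 x + 22 = 25^3 + 3*25 + 22 mod 41 = 19
LHS != RHS

No, not on the curve


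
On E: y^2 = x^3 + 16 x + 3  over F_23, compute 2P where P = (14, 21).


Doubling: s = (3 x1^2 + a) / (2 y1)
s = (3*14^2 + 16) / (2*21) mod 23 = 10
x3 = s^2 - 2 x1 mod 23 = 10^2 - 2*14 = 3
y3 = s (x1 - x3) - y1 mod 23 = 10 * (14 - 3) - 21 = 20

2P = (3, 20)


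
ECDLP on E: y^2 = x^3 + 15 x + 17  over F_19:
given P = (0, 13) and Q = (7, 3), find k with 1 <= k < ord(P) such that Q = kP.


Enumerate multiples of P until we hit Q = (7, 3):
  1P = (0, 13)
  2P = (17, 13)
  3P = (2, 6)
  4P = (15, 11)
  5P = (9, 11)
  6P = (7, 16)
  7P = (18, 1)
  8P = (12, 14)
  9P = (14, 8)
  10P = (6, 0)
  11P = (14, 11)
  12P = (12, 5)
  13P = (18, 18)
  14P = (7, 3)
Match found at i = 14.

k = 14


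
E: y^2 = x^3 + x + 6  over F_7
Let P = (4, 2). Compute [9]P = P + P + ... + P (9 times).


k = 9 = 1001_2 (binary, LSB first: 1001)
Double-and-add from P = (4, 2):
  bit 0 = 1: acc = O + (4, 2) = (4, 2)
  bit 1 = 0: acc unchanged = (4, 2)
  bit 2 = 0: acc unchanged = (4, 2)
  bit 3 = 1: acc = (4, 2) + (1, 1) = (6, 2)

9P = (6, 2)


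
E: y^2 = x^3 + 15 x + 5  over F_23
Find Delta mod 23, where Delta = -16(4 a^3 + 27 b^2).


4 a^3 + 27 b^2 = 4*15^3 + 27*5^2 = 13500 + 675 = 14175
Delta = -16 * (14175) = -226800
Delta mod 23 = 3

Delta = 3 (mod 23)


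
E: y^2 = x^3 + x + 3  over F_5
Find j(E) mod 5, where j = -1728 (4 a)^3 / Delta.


Delta = -16(4 a^3 + 27 b^2) mod 5 = 3
-1728 * (4 a)^3 = -1728 * (4*1)^3 mod 5 = 3
j = 3 * 3^(-1) mod 5 = 1

j = 1 (mod 5)


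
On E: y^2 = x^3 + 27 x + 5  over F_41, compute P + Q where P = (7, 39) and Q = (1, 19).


P != Q, so use the chord formula.
s = (y2 - y1) / (x2 - x1) = (21) / (35) mod 41 = 17
x3 = s^2 - x1 - x2 mod 41 = 17^2 - 7 - 1 = 35
y3 = s (x1 - x3) - y1 mod 41 = 17 * (7 - 35) - 39 = 18

P + Q = (35, 18)


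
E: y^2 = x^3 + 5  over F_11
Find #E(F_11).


For each x in F_11, count y with y^2 = x^3 + 0 x + 5 mod 11:
  x = 0: RHS = 5, y in [4, 7]  -> 2 point(s)
  x = 4: RHS = 3, y in [5, 6]  -> 2 point(s)
  x = 5: RHS = 9, y in [3, 8]  -> 2 point(s)
  x = 6: RHS = 1, y in [1, 10]  -> 2 point(s)
  x = 8: RHS = 0, y in [0]  -> 1 point(s)
  x = 10: RHS = 4, y in [2, 9]  -> 2 point(s)
Affine points: 11. Add the point at infinity: total = 12.

#E(F_11) = 12


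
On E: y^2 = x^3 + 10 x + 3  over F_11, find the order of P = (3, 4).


Compute successive multiples of P until we hit O:
  1P = (3, 4)
  2P = (8, 10)
  3P = (1, 5)
  4P = (10, 5)
  5P = (7, 8)
  6P = (2, 8)
  7P = (0, 6)
  8P = (6, 9)
  ... (continuing to 17P)
  17P = O

ord(P) = 17


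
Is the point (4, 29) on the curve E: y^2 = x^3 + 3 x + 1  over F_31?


Check whether y^2 = x^3 + 3 x + 1 (mod 31) for (x, y) = (4, 29).
LHS: y^2 = 29^2 mod 31 = 4
RHS: x^3 + 3 x + 1 = 4^3 + 3*4 + 1 mod 31 = 15
LHS != RHS

No, not on the curve


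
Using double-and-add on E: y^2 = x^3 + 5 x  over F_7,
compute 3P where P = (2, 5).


k = 3 = 11_2 (binary, LSB first: 11)
Double-and-add from P = (2, 5):
  bit 0 = 1: acc = O + (2, 5) = (2, 5)
  bit 1 = 1: acc = (2, 5) + (4, 0) = (2, 2)

3P = (2, 2)


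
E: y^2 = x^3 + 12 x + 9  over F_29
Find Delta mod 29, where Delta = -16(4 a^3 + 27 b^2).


4 a^3 + 27 b^2 = 4*12^3 + 27*9^2 = 6912 + 2187 = 9099
Delta = -16 * (9099) = -145584
Delta mod 29 = 25

Delta = 25 (mod 29)


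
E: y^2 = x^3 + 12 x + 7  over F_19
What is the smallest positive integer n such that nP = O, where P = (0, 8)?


Compute successive multiples of P until we hit O:
  1P = (0, 8)
  2P = (16, 18)
  3P = (12, 13)
  4P = (11, 8)
  5P = (8, 11)
  6P = (15, 3)
  7P = (2, 18)
  8P = (4, 10)
  ... (continuing to 25P)
  25P = O

ord(P) = 25


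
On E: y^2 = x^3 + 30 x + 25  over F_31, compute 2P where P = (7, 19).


Doubling: s = (3 x1^2 + a) / (2 y1)
s = (3*7^2 + 30) / (2*19) mod 31 = 12
x3 = s^2 - 2 x1 mod 31 = 12^2 - 2*7 = 6
y3 = s (x1 - x3) - y1 mod 31 = 12 * (7 - 6) - 19 = 24

2P = (6, 24)


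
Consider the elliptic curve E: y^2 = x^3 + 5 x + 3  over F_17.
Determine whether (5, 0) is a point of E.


Check whether y^2 = x^3 + 5 x + 3 (mod 17) for (x, y) = (5, 0).
LHS: y^2 = 0^2 mod 17 = 0
RHS: x^3 + 5 x + 3 = 5^3 + 5*5 + 3 mod 17 = 0
LHS = RHS

Yes, on the curve


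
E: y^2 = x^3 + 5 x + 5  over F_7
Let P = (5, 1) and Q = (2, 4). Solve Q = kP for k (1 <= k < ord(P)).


Enumerate multiples of P until we hit Q = (2, 4):
  1P = (5, 1)
  2P = (1, 5)
  3P = (2, 3)
  4P = (2, 4)
Match found at i = 4.

k = 4


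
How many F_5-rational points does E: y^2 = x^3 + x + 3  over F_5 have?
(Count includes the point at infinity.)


For each x in F_5, count y with y^2 = x^3 + 1 x + 3 mod 5:
  x = 1: RHS = 0, y in [0]  -> 1 point(s)
  x = 4: RHS = 1, y in [1, 4]  -> 2 point(s)
Affine points: 3. Add the point at infinity: total = 4.

#E(F_5) = 4


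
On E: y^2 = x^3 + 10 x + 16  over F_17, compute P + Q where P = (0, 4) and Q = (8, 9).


P != Q, so use the chord formula.
s = (y2 - y1) / (x2 - x1) = (5) / (8) mod 17 = 7
x3 = s^2 - x1 - x2 mod 17 = 7^2 - 0 - 8 = 7
y3 = s (x1 - x3) - y1 mod 17 = 7 * (0 - 7) - 4 = 15

P + Q = (7, 15)


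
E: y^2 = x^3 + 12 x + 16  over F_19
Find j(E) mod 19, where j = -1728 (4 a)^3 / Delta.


Delta = -16(4 a^3 + 27 b^2) mod 19 = 14
-1728 * (4 a)^3 = -1728 * (4*12)^3 mod 19 = 12
j = 12 * 14^(-1) mod 19 = 9

j = 9 (mod 19)


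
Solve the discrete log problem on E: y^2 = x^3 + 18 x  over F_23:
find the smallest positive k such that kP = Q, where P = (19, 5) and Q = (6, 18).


Enumerate multiples of P until we hit Q = (6, 18):
  1P = (19, 5)
  2P = (12, 9)
  3P = (5, 10)
  4P = (3, 9)
  5P = (14, 11)
  6P = (8, 14)
  7P = (21, 5)
  8P = (6, 18)
Match found at i = 8.

k = 8


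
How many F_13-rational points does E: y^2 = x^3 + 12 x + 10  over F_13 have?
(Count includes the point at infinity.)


For each x in F_13, count y with y^2 = x^3 + 12 x + 10 mod 13:
  x = 0: RHS = 10, y in [6, 7]  -> 2 point(s)
  x = 1: RHS = 10, y in [6, 7]  -> 2 point(s)
  x = 2: RHS = 3, y in [4, 9]  -> 2 point(s)
  x = 5: RHS = 0, y in [0]  -> 1 point(s)
  x = 6: RHS = 12, y in [5, 8]  -> 2 point(s)
  x = 10: RHS = 12, y in [5, 8]  -> 2 point(s)
  x = 11: RHS = 4, y in [2, 11]  -> 2 point(s)
  x = 12: RHS = 10, y in [6, 7]  -> 2 point(s)
Affine points: 15. Add the point at infinity: total = 16.

#E(F_13) = 16


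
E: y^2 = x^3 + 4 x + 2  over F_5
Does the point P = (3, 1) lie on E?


Check whether y^2 = x^3 + 4 x + 2 (mod 5) for (x, y) = (3, 1).
LHS: y^2 = 1^2 mod 5 = 1
RHS: x^3 + 4 x + 2 = 3^3 + 4*3 + 2 mod 5 = 1
LHS = RHS

Yes, on the curve


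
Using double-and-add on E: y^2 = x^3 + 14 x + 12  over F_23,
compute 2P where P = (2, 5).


k = 2 = 10_2 (binary, LSB first: 01)
Double-and-add from P = (2, 5):
  bit 0 = 0: acc unchanged = O
  bit 1 = 1: acc = O + (0, 14) = (0, 14)

2P = (0, 14)


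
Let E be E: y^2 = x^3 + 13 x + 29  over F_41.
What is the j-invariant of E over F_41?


Delta = -16(4 a^3 + 27 b^2) mod 41 = 11
-1728 * (4 a)^3 = -1728 * (4*13)^3 mod 41 = 9
j = 9 * 11^(-1) mod 41 = 12

j = 12 (mod 41)


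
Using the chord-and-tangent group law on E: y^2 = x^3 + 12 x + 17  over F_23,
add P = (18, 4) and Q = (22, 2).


P != Q, so use the chord formula.
s = (y2 - y1) / (x2 - x1) = (21) / (4) mod 23 = 11
x3 = s^2 - x1 - x2 mod 23 = 11^2 - 18 - 22 = 12
y3 = s (x1 - x3) - y1 mod 23 = 11 * (18 - 12) - 4 = 16

P + Q = (12, 16)


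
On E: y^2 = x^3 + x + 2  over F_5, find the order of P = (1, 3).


Compute successive multiples of P until we hit O:
  1P = (1, 3)
  2P = (4, 0)
  3P = (1, 2)
  4P = O

ord(P) = 4


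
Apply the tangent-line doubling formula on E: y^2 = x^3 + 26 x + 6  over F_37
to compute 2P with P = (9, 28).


Doubling: s = (3 x1^2 + a) / (2 y1)
s = (3*9^2 + 26) / (2*28) mod 37 = 20
x3 = s^2 - 2 x1 mod 37 = 20^2 - 2*9 = 12
y3 = s (x1 - x3) - y1 mod 37 = 20 * (9 - 12) - 28 = 23

2P = (12, 23)


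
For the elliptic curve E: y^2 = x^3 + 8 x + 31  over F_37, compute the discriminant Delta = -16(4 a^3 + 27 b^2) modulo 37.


4 a^3 + 27 b^2 = 4*8^3 + 27*31^2 = 2048 + 25947 = 27995
Delta = -16 * (27995) = -447920
Delta mod 37 = 2

Delta = 2 (mod 37)


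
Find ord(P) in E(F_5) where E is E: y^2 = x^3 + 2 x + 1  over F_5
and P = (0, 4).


Compute successive multiples of P until we hit O:
  1P = (0, 4)
  2P = (1, 2)
  3P = (3, 2)
  4P = (3, 3)
  5P = (1, 3)
  6P = (0, 1)
  7P = O

ord(P) = 7


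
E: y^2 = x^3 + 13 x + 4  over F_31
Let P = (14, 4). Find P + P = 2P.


Doubling: s = (3 x1^2 + a) / (2 y1)
s = (3*14^2 + 13) / (2*4) mod 31 = 17
x3 = s^2 - 2 x1 mod 31 = 17^2 - 2*14 = 13
y3 = s (x1 - x3) - y1 mod 31 = 17 * (14 - 13) - 4 = 13

2P = (13, 13)


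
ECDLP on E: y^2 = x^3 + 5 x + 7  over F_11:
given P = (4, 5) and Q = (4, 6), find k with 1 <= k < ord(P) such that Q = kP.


Enumerate multiples of P until we hit Q = (4, 6):
  1P = (4, 5)
  2P = (7, 0)
  3P = (4, 6)
Match found at i = 3.

k = 3


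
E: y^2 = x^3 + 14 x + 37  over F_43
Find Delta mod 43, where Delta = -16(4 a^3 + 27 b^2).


4 a^3 + 27 b^2 = 4*14^3 + 27*37^2 = 10976 + 36963 = 47939
Delta = -16 * (47939) = -767024
Delta mod 43 = 10

Delta = 10 (mod 43)


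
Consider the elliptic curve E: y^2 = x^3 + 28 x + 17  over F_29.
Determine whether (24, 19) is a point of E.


Check whether y^2 = x^3 + 28 x + 17 (mod 29) for (x, y) = (24, 19).
LHS: y^2 = 19^2 mod 29 = 13
RHS: x^3 + 28 x + 17 = 24^3 + 28*24 + 17 mod 29 = 13
LHS = RHS

Yes, on the curve


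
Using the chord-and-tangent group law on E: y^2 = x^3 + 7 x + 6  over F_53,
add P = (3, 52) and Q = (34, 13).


P != Q, so use the chord formula.
s = (y2 - y1) / (x2 - x1) = (14) / (31) mod 53 = 9
x3 = s^2 - x1 - x2 mod 53 = 9^2 - 3 - 34 = 44
y3 = s (x1 - x3) - y1 mod 53 = 9 * (3 - 44) - 52 = 3

P + Q = (44, 3)


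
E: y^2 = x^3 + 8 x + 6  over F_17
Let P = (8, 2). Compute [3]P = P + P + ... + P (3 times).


k = 3 = 11_2 (binary, LSB first: 11)
Double-and-add from P = (8, 2):
  bit 0 = 1: acc = O + (8, 2) = (8, 2)
  bit 1 = 1: acc = (8, 2) + (2, 9) = (6, 7)

3P = (6, 7)


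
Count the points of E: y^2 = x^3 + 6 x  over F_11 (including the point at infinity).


For each x in F_11, count y with y^2 = x^3 + 6 x + 0 mod 11:
  x = 0: RHS = 0, y in [0]  -> 1 point(s)
  x = 2: RHS = 9, y in [3, 8]  -> 2 point(s)
  x = 3: RHS = 1, y in [1, 10]  -> 2 point(s)
  x = 4: RHS = 0, y in [0]  -> 1 point(s)
  x = 5: RHS = 1, y in [1, 10]  -> 2 point(s)
  x = 7: RHS = 0, y in [0]  -> 1 point(s)
  x = 10: RHS = 4, y in [2, 9]  -> 2 point(s)
Affine points: 11. Add the point at infinity: total = 12.

#E(F_11) = 12


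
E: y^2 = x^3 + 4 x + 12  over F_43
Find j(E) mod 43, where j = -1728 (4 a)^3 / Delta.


Delta = -16(4 a^3 + 27 b^2) mod 43 = 2
-1728 * (4 a)^3 = -1728 * (4*4)^3 mod 43 = 41
j = 41 * 2^(-1) mod 43 = 42

j = 42 (mod 43)


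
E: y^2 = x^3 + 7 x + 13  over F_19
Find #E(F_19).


For each x in F_19, count y with y^2 = x^3 + 7 x + 13 mod 19:
  x = 2: RHS = 16, y in [4, 15]  -> 2 point(s)
  x = 3: RHS = 4, y in [2, 17]  -> 2 point(s)
  x = 6: RHS = 5, y in [9, 10]  -> 2 point(s)
  x = 7: RHS = 6, y in [5, 14]  -> 2 point(s)
  x = 8: RHS = 11, y in [7, 12]  -> 2 point(s)
  x = 9: RHS = 7, y in [8, 11]  -> 2 point(s)
  x = 10: RHS = 0, y in [0]  -> 1 point(s)
  x = 12: RHS = 1, y in [1, 18]  -> 2 point(s)
  x = 14: RHS = 5, y in [9, 10]  -> 2 point(s)
  x = 15: RHS = 16, y in [4, 15]  -> 2 point(s)
  x = 18: RHS = 5, y in [9, 10]  -> 2 point(s)
Affine points: 21. Add the point at infinity: total = 22.

#E(F_19) = 22


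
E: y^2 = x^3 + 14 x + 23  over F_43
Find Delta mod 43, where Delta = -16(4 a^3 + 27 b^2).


4 a^3 + 27 b^2 = 4*14^3 + 27*23^2 = 10976 + 14283 = 25259
Delta = -16 * (25259) = -404144
Delta mod 43 = 13

Delta = 13 (mod 43)


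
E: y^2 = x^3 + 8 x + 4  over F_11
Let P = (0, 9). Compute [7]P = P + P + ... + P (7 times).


k = 7 = 111_2 (binary, LSB first: 111)
Double-and-add from P = (0, 9):
  bit 0 = 1: acc = O + (0, 9) = (0, 9)
  bit 1 = 1: acc = (0, 9) + (4, 10) = (5, 9)
  bit 2 = 1: acc = (5, 9) + (6, 2) = (5, 2)

7P = (5, 2)


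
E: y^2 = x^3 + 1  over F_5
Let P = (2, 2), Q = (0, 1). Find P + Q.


P != Q, so use the chord formula.
s = (y2 - y1) / (x2 - x1) = (4) / (3) mod 5 = 3
x3 = s^2 - x1 - x2 mod 5 = 3^2 - 2 - 0 = 2
y3 = s (x1 - x3) - y1 mod 5 = 3 * (2 - 2) - 2 = 3

P + Q = (2, 3)


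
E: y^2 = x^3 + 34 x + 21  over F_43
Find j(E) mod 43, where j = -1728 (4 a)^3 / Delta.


Delta = -16(4 a^3 + 27 b^2) mod 43 = 22
-1728 * (4 a)^3 = -1728 * (4*34)^3 mod 43 = 8
j = 8 * 22^(-1) mod 43 = 16

j = 16 (mod 43)


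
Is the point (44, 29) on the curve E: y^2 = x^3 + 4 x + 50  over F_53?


Check whether y^2 = x^3 + 4 x + 50 (mod 53) for (x, y) = (44, 29).
LHS: y^2 = 29^2 mod 53 = 46
RHS: x^3 + 4 x + 50 = 44^3 + 4*44 + 50 mod 53 = 27
LHS != RHS

No, not on the curve


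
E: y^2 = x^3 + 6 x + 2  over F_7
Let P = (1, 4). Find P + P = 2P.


Doubling: s = (3 x1^2 + a) / (2 y1)
s = (3*1^2 + 6) / (2*4) mod 7 = 2
x3 = s^2 - 2 x1 mod 7 = 2^2 - 2*1 = 2
y3 = s (x1 - x3) - y1 mod 7 = 2 * (1 - 2) - 4 = 1

2P = (2, 1)


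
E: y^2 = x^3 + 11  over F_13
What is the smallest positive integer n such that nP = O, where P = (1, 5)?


Compute successive multiples of P until we hit O:
  1P = (1, 5)
  2P = (12, 6)
  3P = (10, 6)
  4P = (11, 4)
  5P = (4, 7)
  6P = (7, 4)
  7P = (9, 5)
  8P = (3, 8)
  ... (continuing to 19P)
  19P = O

ord(P) = 19


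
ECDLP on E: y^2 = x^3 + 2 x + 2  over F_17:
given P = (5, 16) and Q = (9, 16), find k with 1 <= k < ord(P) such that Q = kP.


Enumerate multiples of P until we hit Q = (9, 16):
  1P = (5, 16)
  2P = (6, 14)
  3P = (10, 11)
  4P = (3, 16)
  5P = (9, 1)
  6P = (16, 4)
  7P = (0, 11)
  8P = (13, 10)
  9P = (7, 11)
  10P = (7, 6)
  11P = (13, 7)
  12P = (0, 6)
  13P = (16, 13)
  14P = (9, 16)
Match found at i = 14.

k = 14


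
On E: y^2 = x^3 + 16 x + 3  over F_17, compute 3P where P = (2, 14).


k = 3 = 11_2 (binary, LSB first: 11)
Double-and-add from P = (2, 14):
  bit 0 = 1: acc = O + (2, 14) = (2, 14)
  bit 1 = 1: acc = (2, 14) + (14, 8) = (14, 9)

3P = (14, 9)


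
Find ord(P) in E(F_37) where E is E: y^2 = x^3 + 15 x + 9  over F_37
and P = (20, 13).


Compute successive multiples of P until we hit O:
  1P = (20, 13)
  2P = (8, 7)
  3P = (0, 34)
  4P = (28, 25)
  5P = (19, 7)
  6P = (34, 14)
  7P = (10, 30)
  8P = (11, 5)
  ... (continuing to 43P)
  43P = O

ord(P) = 43


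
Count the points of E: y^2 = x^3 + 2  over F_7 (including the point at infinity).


For each x in F_7, count y with y^2 = x^3 + 0 x + 2 mod 7:
  x = 0: RHS = 2, y in [3, 4]  -> 2 point(s)
  x = 3: RHS = 1, y in [1, 6]  -> 2 point(s)
  x = 5: RHS = 1, y in [1, 6]  -> 2 point(s)
  x = 6: RHS = 1, y in [1, 6]  -> 2 point(s)
Affine points: 8. Add the point at infinity: total = 9.

#E(F_7) = 9


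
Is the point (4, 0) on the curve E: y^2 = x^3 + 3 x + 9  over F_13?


Check whether y^2 = x^3 + 3 x + 9 (mod 13) for (x, y) = (4, 0).
LHS: y^2 = 0^2 mod 13 = 0
RHS: x^3 + 3 x + 9 = 4^3 + 3*4 + 9 mod 13 = 7
LHS != RHS

No, not on the curve


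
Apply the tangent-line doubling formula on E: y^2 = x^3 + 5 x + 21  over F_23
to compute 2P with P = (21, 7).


Doubling: s = (3 x1^2 + a) / (2 y1)
s = (3*21^2 + 5) / (2*7) mod 23 = 16
x3 = s^2 - 2 x1 mod 23 = 16^2 - 2*21 = 7
y3 = s (x1 - x3) - y1 mod 23 = 16 * (21 - 7) - 7 = 10

2P = (7, 10)


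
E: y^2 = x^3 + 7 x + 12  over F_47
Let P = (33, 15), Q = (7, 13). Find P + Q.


P != Q, so use the chord formula.
s = (y2 - y1) / (x2 - x1) = (45) / (21) mod 47 = 29
x3 = s^2 - x1 - x2 mod 47 = 29^2 - 33 - 7 = 2
y3 = s (x1 - x3) - y1 mod 47 = 29 * (33 - 2) - 15 = 38

P + Q = (2, 38)


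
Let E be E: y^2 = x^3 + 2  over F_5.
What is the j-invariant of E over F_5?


Delta = -16(4 a^3 + 27 b^2) mod 5 = 2
-1728 * (4 a)^3 = -1728 * (4*0)^3 mod 5 = 0
j = 0 * 2^(-1) mod 5 = 0

j = 0 (mod 5)


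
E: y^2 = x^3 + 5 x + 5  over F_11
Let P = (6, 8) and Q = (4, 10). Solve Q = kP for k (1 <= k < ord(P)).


Enumerate multiples of P until we hit Q = (4, 10):
  1P = (6, 8)
  2P = (2, 1)
  3P = (4, 1)
  4P = (5, 1)
  5P = (5, 10)
  6P = (4, 10)
Match found at i = 6.

k = 6


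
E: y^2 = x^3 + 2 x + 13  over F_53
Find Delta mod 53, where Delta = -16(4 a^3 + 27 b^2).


4 a^3 + 27 b^2 = 4*2^3 + 27*13^2 = 32 + 4563 = 4595
Delta = -16 * (4595) = -73520
Delta mod 53 = 44

Delta = 44 (mod 53)


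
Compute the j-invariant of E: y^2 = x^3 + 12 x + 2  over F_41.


Delta = -16(4 a^3 + 27 b^2) mod 41 = 20
-1728 * (4 a)^3 = -1728 * (4*12)^3 mod 41 = 33
j = 33 * 20^(-1) mod 41 = 16

j = 16 (mod 41)


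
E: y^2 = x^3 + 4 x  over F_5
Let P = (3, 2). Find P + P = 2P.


Doubling: s = (3 x1^2 + a) / (2 y1)
s = (3*3^2 + 4) / (2*2) mod 5 = 4
x3 = s^2 - 2 x1 mod 5 = 4^2 - 2*3 = 0
y3 = s (x1 - x3) - y1 mod 5 = 4 * (3 - 0) - 2 = 0

2P = (0, 0)


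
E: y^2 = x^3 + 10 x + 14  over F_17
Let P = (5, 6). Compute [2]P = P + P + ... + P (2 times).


k = 2 = 10_2 (binary, LSB first: 01)
Double-and-add from P = (5, 6):
  bit 0 = 0: acc unchanged = O
  bit 1 = 1: acc = O + (7, 11) = (7, 11)

2P = (7, 11)


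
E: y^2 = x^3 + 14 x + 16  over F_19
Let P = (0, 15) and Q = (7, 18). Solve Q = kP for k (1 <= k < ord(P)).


Enumerate multiples of P until we hit Q = (7, 18):
  1P = (0, 15)
  2P = (9, 15)
  3P = (10, 4)
  4P = (18, 1)
  5P = (7, 1)
  6P = (16, 17)
  7P = (14, 7)
  8P = (3, 3)
  9P = (13, 18)
  10P = (11, 0)
  11P = (13, 1)
  12P = (3, 16)
  13P = (14, 12)
  14P = (16, 2)
  15P = (7, 18)
Match found at i = 15.

k = 15


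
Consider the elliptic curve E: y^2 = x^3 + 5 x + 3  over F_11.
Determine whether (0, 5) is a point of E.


Check whether y^2 = x^3 + 5 x + 3 (mod 11) for (x, y) = (0, 5).
LHS: y^2 = 5^2 mod 11 = 3
RHS: x^3 + 5 x + 3 = 0^3 + 5*0 + 3 mod 11 = 3
LHS = RHS

Yes, on the curve


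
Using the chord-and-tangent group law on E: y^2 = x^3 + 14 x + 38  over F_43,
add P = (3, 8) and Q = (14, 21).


P != Q, so use the chord formula.
s = (y2 - y1) / (x2 - x1) = (13) / (11) mod 43 = 9
x3 = s^2 - x1 - x2 mod 43 = 9^2 - 3 - 14 = 21
y3 = s (x1 - x3) - y1 mod 43 = 9 * (3 - 21) - 8 = 2

P + Q = (21, 2)


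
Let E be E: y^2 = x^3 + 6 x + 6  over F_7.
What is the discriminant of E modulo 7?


4 a^3 + 27 b^2 = 4*6^3 + 27*6^2 = 864 + 972 = 1836
Delta = -16 * (1836) = -29376
Delta mod 7 = 3

Delta = 3 (mod 7)


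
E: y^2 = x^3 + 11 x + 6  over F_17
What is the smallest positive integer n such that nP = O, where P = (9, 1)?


Compute successive multiples of P until we hit O:
  1P = (9, 1)
  2P = (12, 9)
  3P = (5, 4)
  4P = (11, 9)
  5P = (13, 0)
  6P = (11, 8)
  7P = (5, 13)
  8P = (12, 8)
  ... (continuing to 10P)
  10P = O

ord(P) = 10


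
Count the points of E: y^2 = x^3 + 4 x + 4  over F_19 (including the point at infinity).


For each x in F_19, count y with y^2 = x^3 + 4 x + 4 mod 19:
  x = 0: RHS = 4, y in [2, 17]  -> 2 point(s)
  x = 1: RHS = 9, y in [3, 16]  -> 2 point(s)
  x = 2: RHS = 1, y in [1, 18]  -> 2 point(s)
  x = 3: RHS = 5, y in [9, 10]  -> 2 point(s)
  x = 5: RHS = 16, y in [4, 15]  -> 2 point(s)
  x = 6: RHS = 16, y in [4, 15]  -> 2 point(s)
  x = 8: RHS = 16, y in [4, 15]  -> 2 point(s)
  x = 9: RHS = 9, y in [3, 16]  -> 2 point(s)
  x = 11: RHS = 11, y in [7, 12]  -> 2 point(s)
  x = 13: RHS = 11, y in [7, 12]  -> 2 point(s)
  x = 14: RHS = 11, y in [7, 12]  -> 2 point(s)
  x = 15: RHS = 0, y in [0]  -> 1 point(s)
  x = 17: RHS = 7, y in [8, 11]  -> 2 point(s)
Affine points: 25. Add the point at infinity: total = 26.

#E(F_19) = 26


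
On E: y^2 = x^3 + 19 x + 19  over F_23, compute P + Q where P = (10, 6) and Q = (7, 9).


P != Q, so use the chord formula.
s = (y2 - y1) / (x2 - x1) = (3) / (20) mod 23 = 22
x3 = s^2 - x1 - x2 mod 23 = 22^2 - 10 - 7 = 7
y3 = s (x1 - x3) - y1 mod 23 = 22 * (10 - 7) - 6 = 14

P + Q = (7, 14)


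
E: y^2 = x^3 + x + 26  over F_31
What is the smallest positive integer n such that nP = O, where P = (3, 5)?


Compute successive multiples of P until we hit O:
  1P = (3, 5)
  2P = (13, 29)
  3P = (22, 30)
  4P = (14, 5)
  5P = (14, 26)
  6P = (22, 1)
  7P = (13, 2)
  8P = (3, 26)
  ... (continuing to 9P)
  9P = O

ord(P) = 9


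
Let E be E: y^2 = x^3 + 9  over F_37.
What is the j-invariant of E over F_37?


Delta = -16(4 a^3 + 27 b^2) mod 37 = 10
-1728 * (4 a)^3 = -1728 * (4*0)^3 mod 37 = 0
j = 0 * 10^(-1) mod 37 = 0

j = 0 (mod 37)


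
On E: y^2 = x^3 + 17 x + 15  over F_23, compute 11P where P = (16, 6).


k = 11 = 1011_2 (binary, LSB first: 1101)
Double-and-add from P = (16, 6):
  bit 0 = 1: acc = O + (16, 6) = (16, 6)
  bit 1 = 1: acc = (16, 6) + (4, 20) = (5, 8)
  bit 2 = 0: acc unchanged = (5, 8)
  bit 3 = 1: acc = (5, 8) + (10, 14) = (3, 22)

11P = (3, 22)


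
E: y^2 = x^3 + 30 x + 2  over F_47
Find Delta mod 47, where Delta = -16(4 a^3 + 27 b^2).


4 a^3 + 27 b^2 = 4*30^3 + 27*2^2 = 108000 + 108 = 108108
Delta = -16 * (108108) = -1729728
Delta mod 47 = 13

Delta = 13 (mod 47)


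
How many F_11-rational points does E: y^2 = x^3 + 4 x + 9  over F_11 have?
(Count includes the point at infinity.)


For each x in F_11, count y with y^2 = x^3 + 4 x + 9 mod 11:
  x = 0: RHS = 9, y in [3, 8]  -> 2 point(s)
  x = 1: RHS = 3, y in [5, 6]  -> 2 point(s)
  x = 2: RHS = 3, y in [5, 6]  -> 2 point(s)
  x = 3: RHS = 4, y in [2, 9]  -> 2 point(s)
  x = 4: RHS = 1, y in [1, 10]  -> 2 point(s)
  x = 5: RHS = 0, y in [0]  -> 1 point(s)
  x = 8: RHS = 3, y in [5, 6]  -> 2 point(s)
  x = 9: RHS = 4, y in [2, 9]  -> 2 point(s)
  x = 10: RHS = 4, y in [2, 9]  -> 2 point(s)
Affine points: 17. Add the point at infinity: total = 18.

#E(F_11) = 18


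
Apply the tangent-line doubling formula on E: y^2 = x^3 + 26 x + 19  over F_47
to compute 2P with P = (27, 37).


Doubling: s = (3 x1^2 + a) / (2 y1)
s = (3*27^2 + 26) / (2*37) mod 47 = 28
x3 = s^2 - 2 x1 mod 47 = 28^2 - 2*27 = 25
y3 = s (x1 - x3) - y1 mod 47 = 28 * (27 - 25) - 37 = 19

2P = (25, 19)


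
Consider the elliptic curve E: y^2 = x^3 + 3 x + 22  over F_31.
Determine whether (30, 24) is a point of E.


Check whether y^2 = x^3 + 3 x + 22 (mod 31) for (x, y) = (30, 24).
LHS: y^2 = 24^2 mod 31 = 18
RHS: x^3 + 3 x + 22 = 30^3 + 3*30 + 22 mod 31 = 18
LHS = RHS

Yes, on the curve


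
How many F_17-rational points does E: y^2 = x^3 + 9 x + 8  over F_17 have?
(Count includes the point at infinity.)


For each x in F_17, count y with y^2 = x^3 + 9 x + 8 mod 17:
  x = 0: RHS = 8, y in [5, 12]  -> 2 point(s)
  x = 1: RHS = 1, y in [1, 16]  -> 2 point(s)
  x = 2: RHS = 0, y in [0]  -> 1 point(s)
  x = 5: RHS = 8, y in [5, 12]  -> 2 point(s)
  x = 9: RHS = 2, y in [6, 11]  -> 2 point(s)
  x = 12: RHS = 8, y in [5, 12]  -> 2 point(s)
  x = 15: RHS = 16, y in [4, 13]  -> 2 point(s)
  x = 16: RHS = 15, y in [7, 10]  -> 2 point(s)
Affine points: 15. Add the point at infinity: total = 16.

#E(F_17) = 16


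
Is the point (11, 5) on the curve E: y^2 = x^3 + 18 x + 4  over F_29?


Check whether y^2 = x^3 + 18 x + 4 (mod 29) for (x, y) = (11, 5).
LHS: y^2 = 5^2 mod 29 = 25
RHS: x^3 + 18 x + 4 = 11^3 + 18*11 + 4 mod 29 = 25
LHS = RHS

Yes, on the curve


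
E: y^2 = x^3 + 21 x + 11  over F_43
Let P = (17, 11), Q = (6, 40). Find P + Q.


P != Q, so use the chord formula.
s = (y2 - y1) / (x2 - x1) = (29) / (32) mod 43 = 13
x3 = s^2 - x1 - x2 mod 43 = 13^2 - 17 - 6 = 17
y3 = s (x1 - x3) - y1 mod 43 = 13 * (17 - 17) - 11 = 32

P + Q = (17, 32)


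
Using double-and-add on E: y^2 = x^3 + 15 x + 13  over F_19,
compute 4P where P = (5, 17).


k = 4 = 100_2 (binary, LSB first: 001)
Double-and-add from P = (5, 17):
  bit 0 = 0: acc unchanged = O
  bit 1 = 0: acc unchanged = O
  bit 2 = 1: acc = O + (10, 2) = (10, 2)

4P = (10, 2)


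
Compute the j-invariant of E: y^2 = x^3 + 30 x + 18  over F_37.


Delta = -16(4 a^3 + 27 b^2) mod 37 = 14
-1728 * (4 a)^3 = -1728 * (4*30)^3 mod 37 = 27
j = 27 * 14^(-1) mod 37 = 31

j = 31 (mod 37)


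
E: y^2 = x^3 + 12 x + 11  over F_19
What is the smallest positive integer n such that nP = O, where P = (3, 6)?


Compute successive multiples of P until we hit O:
  1P = (3, 6)
  2P = (1, 10)
  3P = (0, 7)
  4P = (14, 4)
  5P = (8, 7)
  6P = (5, 5)
  7P = (16, 10)
  8P = (11, 12)
  ... (continuing to 27P)
  27P = O

ord(P) = 27


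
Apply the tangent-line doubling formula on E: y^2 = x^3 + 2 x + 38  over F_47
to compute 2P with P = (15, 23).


Doubling: s = (3 x1^2 + a) / (2 y1)
s = (3*15^2 + 2) / (2*23) mod 47 = 28
x3 = s^2 - 2 x1 mod 47 = 28^2 - 2*15 = 2
y3 = s (x1 - x3) - y1 mod 47 = 28 * (15 - 2) - 23 = 12

2P = (2, 12)


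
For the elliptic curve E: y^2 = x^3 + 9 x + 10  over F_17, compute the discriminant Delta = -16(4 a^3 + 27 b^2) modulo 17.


4 a^3 + 27 b^2 = 4*9^3 + 27*10^2 = 2916 + 2700 = 5616
Delta = -16 * (5616) = -89856
Delta mod 17 = 6

Delta = 6 (mod 17)


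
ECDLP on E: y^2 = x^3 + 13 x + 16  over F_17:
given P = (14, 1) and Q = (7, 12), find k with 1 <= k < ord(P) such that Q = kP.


Enumerate multiples of P until we hit Q = (7, 12):
  1P = (14, 1)
  2P = (15, 13)
  3P = (13, 11)
  4P = (5, 11)
  5P = (7, 12)
Match found at i = 5.

k = 5


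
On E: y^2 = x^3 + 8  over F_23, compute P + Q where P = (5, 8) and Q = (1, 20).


P != Q, so use the chord formula.
s = (y2 - y1) / (x2 - x1) = (12) / (19) mod 23 = 20
x3 = s^2 - x1 - x2 mod 23 = 20^2 - 5 - 1 = 3
y3 = s (x1 - x3) - y1 mod 23 = 20 * (5 - 3) - 8 = 9

P + Q = (3, 9)


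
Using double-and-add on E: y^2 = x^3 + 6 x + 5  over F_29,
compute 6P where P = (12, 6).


k = 6 = 110_2 (binary, LSB first: 011)
Double-and-add from P = (12, 6):
  bit 0 = 0: acc unchanged = O
  bit 1 = 1: acc = O + (25, 27) = (25, 27)
  bit 2 = 1: acc = (25, 27) + (9, 18) = (2, 24)

6P = (2, 24)


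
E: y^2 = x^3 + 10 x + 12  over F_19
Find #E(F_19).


For each x in F_19, count y with y^2 = x^3 + 10 x + 12 mod 19:
  x = 1: RHS = 4, y in [2, 17]  -> 2 point(s)
  x = 5: RHS = 16, y in [4, 15]  -> 2 point(s)
  x = 7: RHS = 7, y in [8, 11]  -> 2 point(s)
  x = 11: RHS = 9, y in [3, 16]  -> 2 point(s)
  x = 12: RHS = 17, y in [6, 13]  -> 2 point(s)
  x = 18: RHS = 1, y in [1, 18]  -> 2 point(s)
Affine points: 12. Add the point at infinity: total = 13.

#E(F_19) = 13


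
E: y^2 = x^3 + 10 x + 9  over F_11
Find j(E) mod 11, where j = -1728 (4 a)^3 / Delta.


Delta = -16(4 a^3 + 27 b^2) mod 11 = 8
-1728 * (4 a)^3 = -1728 * (4*10)^3 mod 11 = 9
j = 9 * 8^(-1) mod 11 = 8

j = 8 (mod 11)


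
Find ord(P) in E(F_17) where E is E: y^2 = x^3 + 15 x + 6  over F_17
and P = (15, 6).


Compute successive multiples of P until we hit O:
  1P = (15, 6)
  2P = (8, 14)
  3P = (13, 16)
  4P = (14, 6)
  5P = (5, 11)
  6P = (10, 0)
  7P = (5, 6)
  8P = (14, 11)
  ... (continuing to 12P)
  12P = O

ord(P) = 12


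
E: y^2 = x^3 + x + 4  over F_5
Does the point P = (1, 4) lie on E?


Check whether y^2 = x^3 + 1 x + 4 (mod 5) for (x, y) = (1, 4).
LHS: y^2 = 4^2 mod 5 = 1
RHS: x^3 + 1 x + 4 = 1^3 + 1*1 + 4 mod 5 = 1
LHS = RHS

Yes, on the curve


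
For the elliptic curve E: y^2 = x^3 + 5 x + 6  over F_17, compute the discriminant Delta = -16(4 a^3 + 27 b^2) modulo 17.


4 a^3 + 27 b^2 = 4*5^3 + 27*6^2 = 500 + 972 = 1472
Delta = -16 * (1472) = -23552
Delta mod 17 = 10

Delta = 10 (mod 17)


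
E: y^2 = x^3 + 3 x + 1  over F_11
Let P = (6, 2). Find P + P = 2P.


Doubling: s = (3 x1^2 + a) / (2 y1)
s = (3*6^2 + 3) / (2*2) mod 11 = 3
x3 = s^2 - 2 x1 mod 11 = 3^2 - 2*6 = 8
y3 = s (x1 - x3) - y1 mod 11 = 3 * (6 - 8) - 2 = 3

2P = (8, 3)


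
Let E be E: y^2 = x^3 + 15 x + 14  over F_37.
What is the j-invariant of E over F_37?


Delta = -16(4 a^3 + 27 b^2) mod 37 = 27
-1728 * (4 a)^3 = -1728 * (4*15)^3 mod 37 = 8
j = 8 * 27^(-1) mod 37 = 14

j = 14 (mod 37)


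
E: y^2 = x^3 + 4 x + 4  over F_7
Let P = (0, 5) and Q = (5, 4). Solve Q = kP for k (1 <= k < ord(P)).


Enumerate multiples of P until we hit Q = (5, 4):
  1P = (0, 5)
  2P = (1, 3)
  3P = (3, 1)
  4P = (5, 4)
Match found at i = 4.

k = 4


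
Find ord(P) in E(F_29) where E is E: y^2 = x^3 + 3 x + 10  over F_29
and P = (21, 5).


Compute successive multiples of P until we hit O:
  1P = (21, 5)
  2P = (12, 11)
  3P = (19, 13)
  4P = (5, 18)
  5P = (4, 12)
  6P = (13, 19)
  7P = (18, 26)
  8P = (10, 5)
  ... (continuing to 29P)
  29P = O

ord(P) = 29


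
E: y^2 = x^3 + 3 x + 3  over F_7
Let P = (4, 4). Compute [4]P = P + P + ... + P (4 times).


k = 4 = 100_2 (binary, LSB first: 001)
Double-and-add from P = (4, 4):
  bit 0 = 0: acc unchanged = O
  bit 1 = 0: acc unchanged = O
  bit 2 = 1: acc = O + (3, 2) = (3, 2)

4P = (3, 2)


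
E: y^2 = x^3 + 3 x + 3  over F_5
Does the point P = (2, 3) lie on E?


Check whether y^2 = x^3 + 3 x + 3 (mod 5) for (x, y) = (2, 3).
LHS: y^2 = 3^2 mod 5 = 4
RHS: x^3 + 3 x + 3 = 2^3 + 3*2 + 3 mod 5 = 2
LHS != RHS

No, not on the curve


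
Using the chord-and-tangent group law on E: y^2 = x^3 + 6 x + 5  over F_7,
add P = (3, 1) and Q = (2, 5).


P != Q, so use the chord formula.
s = (y2 - y1) / (x2 - x1) = (4) / (6) mod 7 = 3
x3 = s^2 - x1 - x2 mod 7 = 3^2 - 3 - 2 = 4
y3 = s (x1 - x3) - y1 mod 7 = 3 * (3 - 4) - 1 = 3

P + Q = (4, 3)


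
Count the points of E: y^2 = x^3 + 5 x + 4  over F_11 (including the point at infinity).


For each x in F_11, count y with y^2 = x^3 + 5 x + 4 mod 11:
  x = 0: RHS = 4, y in [2, 9]  -> 2 point(s)
  x = 2: RHS = 0, y in [0]  -> 1 point(s)
  x = 4: RHS = 0, y in [0]  -> 1 point(s)
  x = 5: RHS = 0, y in [0]  -> 1 point(s)
  x = 10: RHS = 9, y in [3, 8]  -> 2 point(s)
Affine points: 7. Add the point at infinity: total = 8.

#E(F_11) = 8


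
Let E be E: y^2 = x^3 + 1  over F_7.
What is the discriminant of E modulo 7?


4 a^3 + 27 b^2 = 4*0^3 + 27*1^2 = 0 + 27 = 27
Delta = -16 * (27) = -432
Delta mod 7 = 2

Delta = 2 (mod 7)


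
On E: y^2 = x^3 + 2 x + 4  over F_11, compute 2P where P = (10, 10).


Doubling: s = (3 x1^2 + a) / (2 y1)
s = (3*10^2 + 2) / (2*10) mod 11 = 3
x3 = s^2 - 2 x1 mod 11 = 3^2 - 2*10 = 0
y3 = s (x1 - x3) - y1 mod 11 = 3 * (10 - 0) - 10 = 9

2P = (0, 9)


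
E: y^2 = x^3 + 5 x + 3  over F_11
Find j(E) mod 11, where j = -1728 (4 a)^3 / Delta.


Delta = -16(4 a^3 + 27 b^2) mod 11 = 3
-1728 * (4 a)^3 = -1728 * (4*5)^3 mod 11 = 8
j = 8 * 3^(-1) mod 11 = 10

j = 10 (mod 11)


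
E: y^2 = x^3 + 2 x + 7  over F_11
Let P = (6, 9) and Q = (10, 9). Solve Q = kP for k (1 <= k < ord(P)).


Enumerate multiples of P until we hit Q = (10, 9):
  1P = (6, 9)
  2P = (10, 2)
  3P = (7, 1)
  4P = (7, 10)
  5P = (10, 9)
Match found at i = 5.

k = 5


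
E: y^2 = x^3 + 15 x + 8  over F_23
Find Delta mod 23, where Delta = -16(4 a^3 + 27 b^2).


4 a^3 + 27 b^2 = 4*15^3 + 27*8^2 = 13500 + 1728 = 15228
Delta = -16 * (15228) = -243648
Delta mod 23 = 14

Delta = 14 (mod 23)


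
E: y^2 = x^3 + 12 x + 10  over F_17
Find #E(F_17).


For each x in F_17, count y with y^2 = x^3 + 12 x + 10 mod 17:
  x = 2: RHS = 8, y in [5, 12]  -> 2 point(s)
  x = 5: RHS = 8, y in [5, 12]  -> 2 point(s)
  x = 6: RHS = 9, y in [3, 14]  -> 2 point(s)
  x = 10: RHS = 8, y in [5, 12]  -> 2 point(s)
  x = 13: RHS = 0, y in [0]  -> 1 point(s)
  x = 14: RHS = 15, y in [7, 10]  -> 2 point(s)
Affine points: 11. Add the point at infinity: total = 12.

#E(F_17) = 12


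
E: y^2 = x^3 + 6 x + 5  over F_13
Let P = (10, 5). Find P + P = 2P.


Doubling: s = (3 x1^2 + a) / (2 y1)
s = (3*10^2 + 6) / (2*5) mod 13 = 2
x3 = s^2 - 2 x1 mod 13 = 2^2 - 2*10 = 10
y3 = s (x1 - x3) - y1 mod 13 = 2 * (10 - 10) - 5 = 8

2P = (10, 8)


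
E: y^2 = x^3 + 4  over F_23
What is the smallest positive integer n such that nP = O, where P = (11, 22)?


Compute successive multiples of P until we hit O:
  1P = (11, 22)
  2P = (13, 19)
  3P = (7, 18)
  4P = (6, 6)
  5P = (19, 3)
  6P = (22, 7)
  7P = (16, 12)
  8P = (0, 2)
  ... (continuing to 24P)
  24P = O

ord(P) = 24


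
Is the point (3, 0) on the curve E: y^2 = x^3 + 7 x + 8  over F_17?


Check whether y^2 = x^3 + 7 x + 8 (mod 17) for (x, y) = (3, 0).
LHS: y^2 = 0^2 mod 17 = 0
RHS: x^3 + 7 x + 8 = 3^3 + 7*3 + 8 mod 17 = 5
LHS != RHS

No, not on the curve


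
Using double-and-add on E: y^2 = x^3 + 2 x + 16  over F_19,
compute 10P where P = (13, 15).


k = 10 = 1010_2 (binary, LSB first: 0101)
Double-and-add from P = (13, 15):
  bit 0 = 0: acc unchanged = O
  bit 1 = 1: acc = O + (17, 2) = (17, 2)
  bit 2 = 0: acc unchanged = (17, 2)
  bit 3 = 1: acc = (17, 2) + (12, 18) = (1, 0)

10P = (1, 0)


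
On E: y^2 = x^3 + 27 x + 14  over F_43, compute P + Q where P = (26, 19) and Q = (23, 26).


P != Q, so use the chord formula.
s = (y2 - y1) / (x2 - x1) = (7) / (40) mod 43 = 12
x3 = s^2 - x1 - x2 mod 43 = 12^2 - 26 - 23 = 9
y3 = s (x1 - x3) - y1 mod 43 = 12 * (26 - 9) - 19 = 13

P + Q = (9, 13)


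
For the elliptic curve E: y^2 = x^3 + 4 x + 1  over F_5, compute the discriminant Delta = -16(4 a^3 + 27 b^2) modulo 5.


4 a^3 + 27 b^2 = 4*4^3 + 27*1^2 = 256 + 27 = 283
Delta = -16 * (283) = -4528
Delta mod 5 = 2

Delta = 2 (mod 5)


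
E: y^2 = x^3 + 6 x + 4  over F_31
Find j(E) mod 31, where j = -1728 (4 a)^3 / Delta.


Delta = -16(4 a^3 + 27 b^2) mod 31 = 3
-1728 * (4 a)^3 = -1728 * (4*6)^3 mod 31 = 15
j = 15 * 3^(-1) mod 31 = 5

j = 5 (mod 31)


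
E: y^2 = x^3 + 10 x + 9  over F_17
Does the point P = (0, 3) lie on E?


Check whether y^2 = x^3 + 10 x + 9 (mod 17) for (x, y) = (0, 3).
LHS: y^2 = 3^2 mod 17 = 9
RHS: x^3 + 10 x + 9 = 0^3 + 10*0 + 9 mod 17 = 9
LHS = RHS

Yes, on the curve


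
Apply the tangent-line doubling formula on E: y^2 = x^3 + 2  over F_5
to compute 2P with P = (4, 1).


Doubling: s = (3 x1^2 + a) / (2 y1)
s = (3*4^2 + 0) / (2*1) mod 5 = 4
x3 = s^2 - 2 x1 mod 5 = 4^2 - 2*4 = 3
y3 = s (x1 - x3) - y1 mod 5 = 4 * (4 - 3) - 1 = 3

2P = (3, 3)


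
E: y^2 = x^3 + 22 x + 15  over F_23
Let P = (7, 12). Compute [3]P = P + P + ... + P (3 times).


k = 3 = 11_2 (binary, LSB first: 11)
Double-and-add from P = (7, 12):
  bit 0 = 1: acc = O + (7, 12) = (7, 12)
  bit 1 = 1: acc = (7, 12) + (4, 12) = (12, 11)

3P = (12, 11)


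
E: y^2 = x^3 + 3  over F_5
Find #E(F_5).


For each x in F_5, count y with y^2 = x^3 + 0 x + 3 mod 5:
  x = 1: RHS = 4, y in [2, 3]  -> 2 point(s)
  x = 2: RHS = 1, y in [1, 4]  -> 2 point(s)
  x = 3: RHS = 0, y in [0]  -> 1 point(s)
Affine points: 5. Add the point at infinity: total = 6.

#E(F_5) = 6
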